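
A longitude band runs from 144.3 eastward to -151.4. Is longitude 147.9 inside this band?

Yes

Band width going east from +144.3° to -151.4°: ((-151.4 − 144.3) mod 360) = 64.3°.
Offset of +147.9° east of the west edge: ((147.9 − 144.3) mod 360) = 3.6°.
3.6° ≤ 64.3° ⇒ inside.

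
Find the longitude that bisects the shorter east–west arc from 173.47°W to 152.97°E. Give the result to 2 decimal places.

Signed shortest Δλ from -173.47° to +152.97° is -33.56°.
Midpoint longitude = -173.47° + (-33.56°)/2 = -173.47° − 16.78° = -190.25°.
Normalise into (−180°, 180°]: +169.75°.
(The naïve average (-173.47 + +152.97)/2 = -10.25° is on the wrong side of the globe.)

169.75°E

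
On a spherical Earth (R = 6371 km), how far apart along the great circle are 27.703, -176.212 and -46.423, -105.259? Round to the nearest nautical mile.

5879 nmi

Δλ = -105.259 − -176.212 = 70.953°.
Δφ = -46.423 − 27.703 = -74.126°.
a = sin²(Δφ/2) + cos φ₁ · cos φ₂ · sin²(Δλ/2) = 0.568808.
c = 2·atan2(√a, √(1−a)) = 1.70885 rad → d = 6371·c ≈ 10887.09 km ≈ 5878.56 nmi.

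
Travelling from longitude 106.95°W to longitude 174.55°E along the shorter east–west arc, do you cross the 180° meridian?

Yes

Naïve |174.55 − -106.95| = 281.5° > 180°, so the shorter arc goes the other way round — across 180°.
Signed shortest Δλ = ((174.55 − -106.95 + 180) mod 360) − 180 = -78.5°.
Going west by 78.5° from -106.95° passes through 180° before reaching +174.55°.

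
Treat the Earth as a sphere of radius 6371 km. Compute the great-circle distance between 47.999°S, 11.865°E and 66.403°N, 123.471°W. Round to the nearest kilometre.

Δλ = -123.471 − 11.865 = -135.336°.
Δφ = 66.403 − -47.999 = 114.402°.
a = sin²(Δφ/2) + cos φ₁ · cos φ₂ · sin²(Δλ/2) = 0.935754.
c = 2·atan2(√a, √(1−a)) = 2.62906 rad → d = 6371·c ≈ 16749.77 km.

16750 km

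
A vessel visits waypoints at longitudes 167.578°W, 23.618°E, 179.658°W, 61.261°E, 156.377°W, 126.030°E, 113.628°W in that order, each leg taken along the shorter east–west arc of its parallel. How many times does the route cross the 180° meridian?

Leg 1: -167.578° → +23.618°, shortest Δλ = -168.804° (west) — crosses 180°.
Leg 2: +23.618° → -179.658°, shortest Δλ = 156.724° (east) — crosses 180°.
Leg 3: -179.658° → +61.261°, shortest Δλ = -119.081° (west) — crosses 180°.
Leg 4: +61.261° → -156.377°, shortest Δλ = 142.362° (east) — crosses 180°.
Leg 5: -156.377° → +126.030°, shortest Δλ = -77.593° (west) — crosses 180°.
Leg 6: +126.030° → -113.628°, shortest Δλ = 120.342° (east) — crosses 180°.
Total crossings: 6.

6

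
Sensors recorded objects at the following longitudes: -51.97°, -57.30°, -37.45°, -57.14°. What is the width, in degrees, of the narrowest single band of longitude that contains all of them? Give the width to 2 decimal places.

19.85°

Sort the longitudes: -57.30°, -57.14°, -51.97°, -37.45°.
Eastward gaps between consecutive values (wrapping around): 0.16°, 5.17°, 14.52°, 340.15°.
Largest gap = 340.15° ⇒ minimal covering band is its complement: 360° − 340.15° = 19.85°.
Band runs from -57.30° eastward to -37.45°.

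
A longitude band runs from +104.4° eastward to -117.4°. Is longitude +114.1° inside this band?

Band width going east from +104.4° to -117.4°: ((-117.4 − 104.4) mod 360) = 138.2°.
Offset of +114.1° east of the west edge: ((114.1 − 104.4) mod 360) = 9.7°.
9.7° ≤ 138.2° ⇒ inside.

Yes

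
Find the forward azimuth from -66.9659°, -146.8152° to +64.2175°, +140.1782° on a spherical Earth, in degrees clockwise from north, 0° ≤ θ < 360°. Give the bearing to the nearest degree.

318°

Δλ = 140.1782 − -146.8152 = 286.9934°; wrapped into (−180°, 180°]: -73.0066°.
θ = atan2( sin Δλ · cos φ₂ , cos φ₁ · sin φ₂ − sin φ₁ · cos φ₂ · cos Δλ )
  = atan2(-0.41597, 0.46931) = -41.551° → normalised to [0°, 360°): 318.449°.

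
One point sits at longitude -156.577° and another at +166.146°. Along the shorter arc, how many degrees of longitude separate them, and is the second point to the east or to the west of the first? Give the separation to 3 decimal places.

37.277° west

Raw difference: 166.146 − -156.577 = 322.723°.
Normalise into (−180°, 180°]: 322.723° − 360° = -37.277°.
Negative ⇒ the second point lies to the west; separation 37.277°.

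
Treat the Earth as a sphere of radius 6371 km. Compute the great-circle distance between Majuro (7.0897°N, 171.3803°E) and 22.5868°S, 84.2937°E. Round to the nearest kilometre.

10013 km

Δλ = 84.2937 − 171.3803 = -87.0866°.
Δφ = -22.5868 − 7.0897 = -29.6765°.
a = sin²(Δφ/2) + cos φ₁ · cos φ₂ · sin²(Δλ/2) = 0.500418.
c = 2·atan2(√a, √(1−a)) = 1.57163 rad → d = 6371·c ≈ 10012.87 km.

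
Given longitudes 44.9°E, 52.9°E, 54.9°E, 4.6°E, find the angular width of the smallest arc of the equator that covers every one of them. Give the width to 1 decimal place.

50.3°

Sort the longitudes: +4.6°, +44.9°, +52.9°, +54.9°.
Eastward gaps between consecutive values (wrapping around): 40.3°, 8.0°, 2.0°, 309.7°.
Largest gap = 309.7° ⇒ minimal covering band is its complement: 360° − 309.7° = 50.3°.
Band runs from +4.6° eastward to +54.9°.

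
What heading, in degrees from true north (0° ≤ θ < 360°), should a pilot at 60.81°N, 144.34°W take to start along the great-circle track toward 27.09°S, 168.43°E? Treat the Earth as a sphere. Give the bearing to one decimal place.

221.1°

Δλ = 168.43 − -144.34 = 312.77°; wrapped into (−180°, 180°]: -47.23°.
θ = atan2( sin Δλ · cos φ₂ , cos φ₁ · sin φ₂ − sin φ₁ · cos φ₂ · cos Δλ )
  = atan2(-0.65355, -0.74988) = -138.927° → normalised to [0°, 360°): 221.073°.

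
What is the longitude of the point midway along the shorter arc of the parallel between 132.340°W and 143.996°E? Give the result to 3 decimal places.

174.172°W

Signed shortest Δλ from -132.340° to +143.996° is -83.664°.
Midpoint longitude = -132.340° + (-83.664°)/2 = -132.340° − 41.832° = -174.172°.
(The naïve average (-132.340 + +143.996)/2 = 5.828° is on the wrong side of the globe.)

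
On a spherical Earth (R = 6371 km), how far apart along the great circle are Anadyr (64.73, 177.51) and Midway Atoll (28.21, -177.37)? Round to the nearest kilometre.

4077 km

Δλ = -177.37 − 177.51 = -354.88°; wrapped into (−180°, 180°]: 5.12°.
Δφ = 28.21 − 64.73 = -36.52°.
a = sin²(Δφ/2) + cos φ₁ · cos φ₂ · sin²(Δλ/2) = 0.098926.
c = 2·atan2(√a, √(1−a)) = 0.63991 rad → d = 6371·c ≈ 4076.88 km.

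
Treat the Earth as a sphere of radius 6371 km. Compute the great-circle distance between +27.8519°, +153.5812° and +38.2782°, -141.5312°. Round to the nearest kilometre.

Δλ = -141.5312 − 153.5812 = -295.1124°; wrapped into (−180°, 180°]: 64.8876°.
Δφ = 38.2782 − 27.8519 = 10.4263°.
a = sin²(Δφ/2) + cos φ₁ · cos φ₂ · sin²(Δλ/2) = 0.208012.
c = 2·atan2(√a, √(1−a)) = 0.94718 rad → d = 6371·c ≈ 6034.47 km.

6034 km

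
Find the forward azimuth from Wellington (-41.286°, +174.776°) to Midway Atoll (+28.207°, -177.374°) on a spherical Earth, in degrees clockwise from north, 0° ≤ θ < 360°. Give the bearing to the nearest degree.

Δλ = -177.374 − 174.776 = -352.150°; wrapped into (−180°, 180°]: 7.850°.
θ = atan2( sin Δλ · cos φ₂ , cos φ₁ · sin φ₂ − sin φ₁ · cos φ₂ · cos Δλ )
  = atan2(0.12036, 0.93118) = 7.365° → normalised to [0°, 360°): 7.365°.

7°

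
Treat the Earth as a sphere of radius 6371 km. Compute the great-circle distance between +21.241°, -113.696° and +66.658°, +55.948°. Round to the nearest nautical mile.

Δλ = 55.948 − -113.696 = 169.644°.
Δφ = 66.658 − 21.241 = 45.417°.
a = sin²(Δφ/2) + cos φ₁ · cos φ₂ · sin²(Δλ/2) = 0.515323.
c = 2·atan2(√a, √(1−a)) = 1.60145 rad → d = 6371·c ≈ 10202.81 km ≈ 5509.08 nmi.

5509 nmi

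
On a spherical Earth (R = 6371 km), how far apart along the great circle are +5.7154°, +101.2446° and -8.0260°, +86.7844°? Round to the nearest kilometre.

2215 km

Δλ = 86.7844 − 101.2446 = -14.4602°.
Δφ = -8.0260 − 5.7154 = -13.7414°.
a = sin²(Δφ/2) + cos φ₁ · cos φ₂ · sin²(Δλ/2) = 0.029917.
c = 2·atan2(√a, √(1−a)) = 0.34768 rad → d = 6371·c ≈ 2215.08 km.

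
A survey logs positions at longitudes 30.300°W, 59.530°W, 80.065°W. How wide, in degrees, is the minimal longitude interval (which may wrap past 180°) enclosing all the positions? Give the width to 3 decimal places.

Sort the longitudes: -80.065°, -59.530°, -30.300°.
Eastward gaps between consecutive values (wrapping around): 20.535°, 29.230°, 310.235°.
Largest gap = 310.235° ⇒ minimal covering band is its complement: 360° − 310.235° = 49.765°.
Band runs from -80.065° eastward to -30.300°.

49.765°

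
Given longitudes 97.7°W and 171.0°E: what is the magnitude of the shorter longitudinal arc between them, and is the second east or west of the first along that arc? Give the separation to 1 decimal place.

91.3° west

Raw difference: 171.0 − -97.7 = 268.7°.
Normalise into (−180°, 180°]: 268.7° − 360° = -91.3°.
Negative ⇒ the second point lies to the west; separation 91.3°.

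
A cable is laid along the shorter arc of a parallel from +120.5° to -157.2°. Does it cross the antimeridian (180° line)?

Naïve |-157.2 − 120.5| = 277.7° > 180°, so the shorter arc goes the other way round — across 180°.
Signed shortest Δλ = ((-157.2 − 120.5 + 180) mod 360) − 180 = 82.3°.
Going east by 82.3° from +120.5° passes through 180° before reaching -157.2°.

Yes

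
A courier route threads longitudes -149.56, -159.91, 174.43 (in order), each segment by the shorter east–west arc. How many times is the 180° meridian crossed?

Leg 1: -149.56° → -159.91°, shortest Δλ = -10.35° (west) — does not cross 180°.
Leg 2: -159.91° → +174.43°, shortest Δλ = -25.66° (west) — crosses 180°.
Total crossings: 1.

1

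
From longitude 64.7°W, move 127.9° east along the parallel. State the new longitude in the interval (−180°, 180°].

Start at -64.7°; shift +127.9° → +63.2°.
+63.2° already lies in (−180°, 180°].

63.2°E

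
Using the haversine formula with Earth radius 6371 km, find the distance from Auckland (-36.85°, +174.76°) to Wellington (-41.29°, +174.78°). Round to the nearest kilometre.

494 km

Δλ = 174.78 − 174.76 = 0.02°.
Δφ = -41.29 − -36.85 = -4.44°.
a = sin²(Δφ/2) + cos φ₁ · cos φ₂ · sin²(Δλ/2) = 0.001501.
c = 2·atan2(√a, √(1−a)) = 0.07749 rad → d = 6371·c ≈ 493.71 km.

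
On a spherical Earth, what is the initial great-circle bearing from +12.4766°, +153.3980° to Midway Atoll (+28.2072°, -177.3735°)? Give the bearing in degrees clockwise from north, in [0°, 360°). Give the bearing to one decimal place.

Δλ = -177.3735 − 153.3980 = -330.7715°; wrapped into (−180°, 180°]: 29.2285°.
θ = atan2( sin Δλ · cos φ₂ , cos φ₁ · sin φ₂ − sin φ₁ · cos φ₂ · cos Δλ )
  = atan2(0.43031, 0.29535) = 55.535° → normalised to [0°, 360°): 55.535°.

55.5°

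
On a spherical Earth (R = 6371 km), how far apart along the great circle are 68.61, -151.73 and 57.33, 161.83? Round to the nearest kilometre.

2574 km

Δλ = 161.83 − -151.73 = 313.56°; wrapped into (−180°, 180°]: -46.44°.
Δφ = 57.33 − 68.61 = -11.28°.
a = sin²(Δφ/2) + cos φ₁ · cos φ₂ · sin²(Δλ/2) = 0.040261.
c = 2·atan2(√a, √(1−a)) = 0.40405 rad → d = 6371·c ≈ 2574.17 km.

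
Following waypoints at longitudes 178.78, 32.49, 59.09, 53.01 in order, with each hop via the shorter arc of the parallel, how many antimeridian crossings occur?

Leg 1: +178.78° → +32.49°, shortest Δλ = -146.29° (west) — does not cross 180°.
Leg 2: +32.49° → +59.09°, shortest Δλ = 26.6° (east) — does not cross 180°.
Leg 3: +59.09° → +53.01°, shortest Δλ = -6.08° (west) — does not cross 180°.
Total crossings: 0.

0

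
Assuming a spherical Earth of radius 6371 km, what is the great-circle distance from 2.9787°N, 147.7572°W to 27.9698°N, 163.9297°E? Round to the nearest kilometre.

Δλ = 163.9297 − -147.7572 = 311.6869°; wrapped into (−180°, 180°]: -48.3131°.
Δφ = 27.9698 − 2.9787 = 24.9911°.
a = sin²(Δφ/2) + cos φ₁ · cos φ₂ · sin²(Δλ/2) = 0.194522.
c = 2·atan2(√a, √(1−a)) = 0.91353 rad → d = 6371·c ≈ 5820.10 km.

5820 km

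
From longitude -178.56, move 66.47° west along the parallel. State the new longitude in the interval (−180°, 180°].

+114.97°

Start at -178.56°; shift −66.47° → -245.03°.
-245.03° lies outside (−180°, 180°]; add 360° → +114.97°.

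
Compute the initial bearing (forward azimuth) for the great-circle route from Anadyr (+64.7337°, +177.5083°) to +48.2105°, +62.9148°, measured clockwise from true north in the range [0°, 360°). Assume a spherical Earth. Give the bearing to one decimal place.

Δλ = 62.9148 − 177.5083 = -114.5935°.
θ = atan2( sin Δλ · cos φ₂ , cos φ₁ · sin φ₂ − sin φ₁ · cos φ₂ · cos Δλ )
  = atan2(-0.60594, 0.56905) = -46.799° → normalised to [0°, 360°): 313.201°.

313.2°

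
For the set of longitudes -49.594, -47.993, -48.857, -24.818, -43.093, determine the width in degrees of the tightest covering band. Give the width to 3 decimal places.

24.776°

Sort the longitudes: -49.594°, -48.857°, -47.993°, -43.093°, -24.818°.
Eastward gaps between consecutive values (wrapping around): 0.737°, 0.864°, 4.900°, 18.275°, 335.224°.
Largest gap = 335.224° ⇒ minimal covering band is its complement: 360° − 335.224° = 24.776°.
Band runs from -49.594° eastward to -24.818°.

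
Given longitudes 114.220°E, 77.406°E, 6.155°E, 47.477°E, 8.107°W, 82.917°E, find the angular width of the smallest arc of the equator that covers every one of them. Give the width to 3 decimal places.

Sort the longitudes: -8.107°, +6.155°, +47.477°, +77.406°, +82.917°, +114.220°.
Eastward gaps between consecutive values (wrapping around): 14.262°, 41.322°, 29.929°, 5.511°, 31.303°, 237.673°.
Largest gap = 237.673° ⇒ minimal covering band is its complement: 360° − 237.673° = 122.327°.
Band runs from -8.107° eastward to +114.220°.

122.327°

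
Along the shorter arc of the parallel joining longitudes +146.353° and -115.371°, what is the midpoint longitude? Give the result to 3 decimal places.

-164.509°

Signed shortest Δλ from +146.353° to -115.371° is +98.276°.
Midpoint longitude = +146.353° + (+98.276°)/2 = +146.353° + 49.138° = +195.491°.
Normalise into (−180°, 180°]: -164.509°.
(The naïve average (+146.353 + -115.371)/2 = 15.491° is on the wrong side of the globe.)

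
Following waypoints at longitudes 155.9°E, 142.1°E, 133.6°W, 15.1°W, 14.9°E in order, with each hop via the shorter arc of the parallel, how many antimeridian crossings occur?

1

Leg 1: +155.9° → +142.1°, shortest Δλ = -13.8° (west) — does not cross 180°.
Leg 2: +142.1° → -133.6°, shortest Δλ = 84.3° (east) — crosses 180°.
Leg 3: -133.6° → -15.1°, shortest Δλ = 118.5° (east) — does not cross 180°.
Leg 4: -15.1° → +14.9°, shortest Δλ = 30.0° (east) — does not cross 180°.
Total crossings: 1.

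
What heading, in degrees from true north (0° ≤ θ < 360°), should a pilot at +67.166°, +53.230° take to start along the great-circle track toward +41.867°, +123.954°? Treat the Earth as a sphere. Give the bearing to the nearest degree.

Δλ = 123.954 − 53.230 = 70.724°.
θ = atan2( sin Δλ · cos φ₂ , cos φ₁ · sin φ₂ − sin φ₁ · cos φ₂ · cos Δλ )
  = atan2(0.70295, 0.03242) = 87.359° → normalised to [0°, 360°): 87.359°.

87°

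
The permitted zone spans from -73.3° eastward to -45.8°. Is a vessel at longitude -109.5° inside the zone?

Band width going east from -73.3° to -45.8°: ((-45.8 − -73.3) mod 360) = 27.5°.
Offset of -109.5° east of the west edge: ((-109.5 − -73.3) mod 360) = 323.8°.
323.8° > 27.5° ⇒ outside.

No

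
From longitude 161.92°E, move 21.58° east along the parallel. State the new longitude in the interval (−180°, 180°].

176.50°W

Start at +161.92°; shift +21.58° → +183.50°.
+183.50° lies outside (−180°, 180°]; subtract 360° → -176.50°.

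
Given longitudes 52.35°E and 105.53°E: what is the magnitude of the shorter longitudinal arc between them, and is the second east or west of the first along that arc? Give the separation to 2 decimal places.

53.18° east

Raw difference: 105.53 − 52.35 = 53.18°.
Normalise into (−180°, 180°]: 53.18° stays 53.18°.
Positive ⇒ the second point lies to the east; separation 53.18°.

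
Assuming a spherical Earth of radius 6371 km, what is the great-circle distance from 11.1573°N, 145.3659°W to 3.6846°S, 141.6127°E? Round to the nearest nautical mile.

Δλ = 141.6127 − -145.3659 = 286.9786°; wrapped into (−180°, 180°]: -73.0214°.
Δφ = -3.6846 − 11.1573 = -14.8419°.
a = sin²(Δφ/2) + cos φ₁ · cos φ₂ · sin²(Δλ/2) = 0.363266.
c = 2·atan2(√a, √(1−a)) = 1.29380 rad → d = 6371·c ≈ 8242.80 km ≈ 4450.76 nmi.

4451 nmi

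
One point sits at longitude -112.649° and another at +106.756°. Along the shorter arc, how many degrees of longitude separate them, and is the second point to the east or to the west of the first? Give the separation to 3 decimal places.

140.595° west

Raw difference: 106.756 − -112.649 = 219.405°.
Normalise into (−180°, 180°]: 219.405° − 360° = -140.595°.
Negative ⇒ the second point lies to the west; separation 140.595°.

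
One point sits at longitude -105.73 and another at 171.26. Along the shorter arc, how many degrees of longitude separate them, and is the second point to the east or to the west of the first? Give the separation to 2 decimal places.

83.01° west

Raw difference: 171.26 − -105.73 = 276.99°.
Normalise into (−180°, 180°]: 276.99° − 360° = -83.01°.
Negative ⇒ the second point lies to the west; separation 83.01°.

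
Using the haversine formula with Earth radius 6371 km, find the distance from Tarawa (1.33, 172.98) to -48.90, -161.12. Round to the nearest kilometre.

Δλ = -161.12 − 172.98 = -334.10°; wrapped into (−180°, 180°]: 25.90°.
Δφ = -48.90 − 1.33 = -50.23°.
a = sin²(Δφ/2) + cos φ₁ · cos φ₂ · sin²(Δλ/2) = 0.213152.
c = 2·atan2(√a, √(1−a)) = 0.95978 rad → d = 6371·c ≈ 6114.78 km.

6115 km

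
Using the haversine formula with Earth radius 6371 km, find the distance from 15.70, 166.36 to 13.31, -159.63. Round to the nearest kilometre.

3667 km

Δλ = -159.63 − 166.36 = -325.99°; wrapped into (−180°, 180°]: 34.01°.
Δφ = 13.31 − 15.70 = -2.39°.
a = sin²(Δφ/2) + cos φ₁ · cos φ₂ · sin²(Δλ/2) = 0.080562.
c = 2·atan2(√a, √(1−a)) = 0.57558 rad → d = 6371·c ≈ 3667.03 km.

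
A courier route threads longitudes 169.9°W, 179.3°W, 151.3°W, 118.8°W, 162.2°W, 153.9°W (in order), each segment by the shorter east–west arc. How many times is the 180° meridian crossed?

0

Leg 1: -169.9° → -179.3°, shortest Δλ = -9.4° (west) — does not cross 180°.
Leg 2: -179.3° → -151.3°, shortest Δλ = 28.0° (east) — does not cross 180°.
Leg 3: -151.3° → -118.8°, shortest Δλ = 32.5° (east) — does not cross 180°.
Leg 4: -118.8° → -162.2°, shortest Δλ = -43.4° (west) — does not cross 180°.
Leg 5: -162.2° → -153.9°, shortest Δλ = 8.3° (east) — does not cross 180°.
Total crossings: 0.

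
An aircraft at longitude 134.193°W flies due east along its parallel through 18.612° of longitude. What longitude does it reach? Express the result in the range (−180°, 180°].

Start at -134.193°; shift +18.612° → -115.581°.
-115.581° already lies in (−180°, 180°].

115.581°W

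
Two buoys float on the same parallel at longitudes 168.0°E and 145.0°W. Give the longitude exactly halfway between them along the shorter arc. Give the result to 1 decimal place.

168.5°W

Signed shortest Δλ from +168.0° to -145.0° is +47.0°.
Midpoint longitude = +168.0° + (+47.0°)/2 = +168.0° + 23.5° = +191.5°.
Normalise into (−180°, 180°]: -168.5°.
(The naïve average (+168.0 + -145.0)/2 = 11.5° is on the wrong side of the globe.)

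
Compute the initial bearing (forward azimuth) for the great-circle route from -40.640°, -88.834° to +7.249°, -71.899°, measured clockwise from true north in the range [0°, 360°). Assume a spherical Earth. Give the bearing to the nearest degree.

Δλ = -71.899 − -88.834 = 16.935°.
θ = atan2( sin Δλ · cos φ₂ , cos φ₁ · sin φ₂ − sin φ₁ · cos φ₂ · cos Δλ )
  = atan2(0.28896, 0.71383) = 22.038° → normalised to [0°, 360°): 22.038°.

22°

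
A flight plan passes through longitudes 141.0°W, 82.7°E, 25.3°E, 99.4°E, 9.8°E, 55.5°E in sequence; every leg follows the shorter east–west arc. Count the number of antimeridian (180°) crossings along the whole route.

Leg 1: -141.0° → +82.7°, shortest Δλ = -136.3° (west) — crosses 180°.
Leg 2: +82.7° → +25.3°, shortest Δλ = -57.4° (west) — does not cross 180°.
Leg 3: +25.3° → +99.4°, shortest Δλ = 74.1° (east) — does not cross 180°.
Leg 4: +99.4° → +9.8°, shortest Δλ = -89.6° (west) — does not cross 180°.
Leg 5: +9.8° → +55.5°, shortest Δλ = 45.7° (east) — does not cross 180°.
Total crossings: 1.

1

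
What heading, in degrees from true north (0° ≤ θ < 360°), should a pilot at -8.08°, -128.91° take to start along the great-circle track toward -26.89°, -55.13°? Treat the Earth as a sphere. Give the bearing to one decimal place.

Δλ = -55.13 − -128.91 = 73.78°.
θ = atan2( sin Δλ · cos φ₂ , cos φ₁ · sin φ₂ − sin φ₁ · cos φ₂ · cos Δλ )
  = atan2(0.85638, -0.41277) = 115.734° → normalised to [0°, 360°): 115.734°.

115.7°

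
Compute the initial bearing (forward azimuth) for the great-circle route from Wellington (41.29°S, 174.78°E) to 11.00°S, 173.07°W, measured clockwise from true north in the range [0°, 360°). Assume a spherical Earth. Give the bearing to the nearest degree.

23°

Δλ = -173.07 − 174.78 = -347.85°; wrapped into (−180°, 180°]: 12.15°.
θ = atan2( sin Δλ · cos φ₂ , cos φ₁ · sin φ₂ − sin φ₁ · cos φ₂ · cos Δλ )
  = atan2(0.20660, 0.48987) = 22.868° → normalised to [0°, 360°): 22.868°.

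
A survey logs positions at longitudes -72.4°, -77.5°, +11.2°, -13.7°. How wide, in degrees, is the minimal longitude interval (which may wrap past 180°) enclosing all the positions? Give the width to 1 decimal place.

Sort the longitudes: -77.5°, -72.4°, -13.7°, +11.2°.
Eastward gaps between consecutive values (wrapping around): 5.1°, 58.7°, 24.9°, 271.3°.
Largest gap = 271.3° ⇒ minimal covering band is its complement: 360° − 271.3° = 88.7°.
Band runs from -77.5° eastward to +11.2°.

88.7°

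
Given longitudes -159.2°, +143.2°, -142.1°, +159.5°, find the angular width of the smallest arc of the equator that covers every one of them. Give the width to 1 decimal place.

74.7°

Sort the longitudes: -159.2°, -142.1°, +143.2°, +159.5°.
Eastward gaps between consecutive values (wrapping around): 17.1°, 285.3°, 16.3°, 41.3°.
Largest gap = 285.3° ⇒ minimal covering band is its complement: 360° − 285.3° = 74.7°.
Band runs from +143.2° eastward to -142.1°, crossing the antimeridian.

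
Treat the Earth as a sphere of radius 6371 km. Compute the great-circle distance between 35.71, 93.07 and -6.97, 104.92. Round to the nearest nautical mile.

2649 nmi

Δλ = 104.92 − 93.07 = 11.85°.
Δφ = -6.97 − 35.71 = -42.68°.
a = sin²(Δφ/2) + cos φ₁ · cos φ₂ · sin²(Δλ/2) = 0.141013.
c = 2·atan2(√a, √(1−a)) = 0.76991 rad → d = 6371·c ≈ 4905.08 km ≈ 2648.53 nmi.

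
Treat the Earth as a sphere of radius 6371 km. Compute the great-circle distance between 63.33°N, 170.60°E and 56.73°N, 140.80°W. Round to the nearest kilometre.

2724 km

Δλ = -140.80 − 170.60 = -311.40°; wrapped into (−180°, 180°]: 48.60°.
Δφ = 56.73 − 63.33 = -6.60°.
a = sin²(Δφ/2) + cos φ₁ · cos φ₂ · sin²(Δλ/2) = 0.045012.
c = 2·atan2(√a, √(1−a)) = 0.42757 rad → d = 6371·c ≈ 2724.04 km.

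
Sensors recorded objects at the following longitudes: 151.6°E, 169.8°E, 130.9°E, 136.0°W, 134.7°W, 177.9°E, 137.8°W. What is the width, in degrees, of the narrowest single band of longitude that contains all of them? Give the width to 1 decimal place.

94.4°

Sort the longitudes: -137.8°, -136.0°, -134.7°, +130.9°, +151.6°, +169.8°, +177.9°.
Eastward gaps between consecutive values (wrapping around): 1.8°, 1.3°, 265.6°, 20.7°, 18.2°, 8.1°, 44.3°.
Largest gap = 265.6° ⇒ minimal covering band is its complement: 360° − 265.6° = 94.4°.
Band runs from +130.9° eastward to -134.7°, crossing the antimeridian.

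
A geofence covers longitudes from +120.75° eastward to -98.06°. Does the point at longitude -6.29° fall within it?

Band width going east from +120.75° to -98.06°: ((-98.06 − 120.75) mod 360) = 141.19°.
Offset of -6.29° east of the west edge: ((-6.29 − 120.75) mod 360) = 232.96°.
232.96° > 141.19° ⇒ outside.

No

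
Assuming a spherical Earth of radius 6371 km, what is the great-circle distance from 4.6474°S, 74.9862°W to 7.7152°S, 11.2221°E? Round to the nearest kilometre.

Δλ = 11.2221 − -74.9862 = 86.2083°.
Δφ = -7.7152 − -4.6474 = -3.0678°.
a = sin²(Δφ/2) + cos φ₁ · cos φ₂ · sin²(Δλ/2) = 0.461904.
c = 2·atan2(√a, √(1−a)) = 1.49453 rad → d = 6371·c ≈ 9521.65 km.

9522 km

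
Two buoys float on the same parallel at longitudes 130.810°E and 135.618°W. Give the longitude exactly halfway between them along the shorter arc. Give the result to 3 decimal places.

Signed shortest Δλ from +130.810° to -135.618° is +93.572°.
Midpoint longitude = +130.810° + (+93.572°)/2 = +130.810° + 46.786° = +177.596°.
(The naïve average (+130.810 + -135.618)/2 = -2.404° is on the wrong side of the globe.)

177.596°E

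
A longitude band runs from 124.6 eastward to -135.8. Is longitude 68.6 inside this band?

Band width going east from +124.6° to -135.8°: ((-135.8 − 124.6) mod 360) = 99.6°.
Offset of +68.6° east of the west edge: ((68.6 − 124.6) mod 360) = 304.0°.
304.0° > 99.6° ⇒ outside.

No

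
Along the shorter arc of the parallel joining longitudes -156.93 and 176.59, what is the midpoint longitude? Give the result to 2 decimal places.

Signed shortest Δλ from -156.93° to +176.59° is -26.48°.
Midpoint longitude = -156.93° + (-26.48°)/2 = -156.93° − 13.24° = -170.17°.
(The naïve average (-156.93 + +176.59)/2 = 9.83° is on the wrong side of the globe.)

-170.17°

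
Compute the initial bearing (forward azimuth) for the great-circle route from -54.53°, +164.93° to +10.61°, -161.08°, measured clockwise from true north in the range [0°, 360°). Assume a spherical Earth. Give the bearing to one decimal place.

Δλ = -161.08 − 164.93 = -326.01°; wrapped into (−180°, 180°]: 33.99°.
θ = atan2( sin Δλ · cos φ₂ , cos φ₁ · sin φ₂ − sin φ₁ · cos φ₂ · cos Δλ )
  = atan2(0.54949, 0.77056) = 35.493° → normalised to [0°, 360°): 35.493°.

35.5°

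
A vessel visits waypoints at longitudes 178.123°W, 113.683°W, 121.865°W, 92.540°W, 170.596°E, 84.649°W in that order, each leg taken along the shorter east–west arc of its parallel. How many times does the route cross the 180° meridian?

2

Leg 1: -178.123° → -113.683°, shortest Δλ = 64.44° (east) — does not cross 180°.
Leg 2: -113.683° → -121.865°, shortest Δλ = -8.182° (west) — does not cross 180°.
Leg 3: -121.865° → -92.540°, shortest Δλ = 29.325° (east) — does not cross 180°.
Leg 4: -92.540° → +170.596°, shortest Δλ = -96.864° (west) — crosses 180°.
Leg 5: +170.596° → -84.649°, shortest Δλ = 104.755° (east) — crosses 180°.
Total crossings: 2.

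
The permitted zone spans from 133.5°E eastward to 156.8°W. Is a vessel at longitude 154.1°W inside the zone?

No

Band width going east from +133.5° to -156.8°: ((-156.8 − 133.5) mod 360) = 69.7°.
Offset of -154.1° east of the west edge: ((-154.1 − 133.5) mod 360) = 72.4°.
72.4° > 69.7° ⇒ outside.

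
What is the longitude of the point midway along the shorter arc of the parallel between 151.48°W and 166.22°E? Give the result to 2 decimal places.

Signed shortest Δλ from -151.48° to +166.22° is -42.30°.
Midpoint longitude = -151.48° + (-42.30°)/2 = -151.48° − 21.15° = -172.63°.
(The naïve average (-151.48 + +166.22)/2 = 7.37° is on the wrong side of the globe.)

172.63°W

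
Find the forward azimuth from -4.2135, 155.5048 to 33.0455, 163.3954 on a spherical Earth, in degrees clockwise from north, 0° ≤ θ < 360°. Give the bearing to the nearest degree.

11°

Δλ = 163.3954 − 155.5048 = 7.8906°.
θ = atan2( sin Δλ · cos φ₂ , cos φ₁ · sin φ₂ − sin φ₁ · cos φ₂ · cos Δλ )
  = atan2(0.11507, 0.60484) = 10.772° → normalised to [0°, 360°): 10.772°.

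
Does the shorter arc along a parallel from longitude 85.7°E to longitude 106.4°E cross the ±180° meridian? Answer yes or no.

Signed shortest Δλ = ((106.4 − 85.7 + 180) mod 360) − 180 = 20.7°.
Going east by 20.7° from +85.7° reaches +106.4° without touching 180°.

No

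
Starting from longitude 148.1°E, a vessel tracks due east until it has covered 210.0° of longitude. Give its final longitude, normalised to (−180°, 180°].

Start at +148.1°; shift +210.0° → +358.1°.
+358.1° lies outside (−180°, 180°]; subtract 360° → -1.9°.

1.9°W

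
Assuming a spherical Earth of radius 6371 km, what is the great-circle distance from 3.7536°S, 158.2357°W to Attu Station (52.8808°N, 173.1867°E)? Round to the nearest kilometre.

6842 km

Δλ = 173.1867 − -158.2357 = 331.4224°; wrapped into (−180°, 180°]: -28.5776°.
Δφ = 52.8808 − -3.7536 = 56.6344°.
a = sin²(Δφ/2) + cos φ₁ · cos φ₂ · sin²(Δλ/2) = 0.261692.
c = 2·atan2(√a, √(1−a)) = 1.07400 rad → d = 6371·c ≈ 6842.42 km.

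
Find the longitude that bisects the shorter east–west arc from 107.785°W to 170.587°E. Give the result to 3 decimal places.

148.599°W

Signed shortest Δλ from -107.785° to +170.587° is -81.628°.
Midpoint longitude = -107.785° + (-81.628°)/2 = -107.785° − 40.814° = -148.599°.
(The naïve average (-107.785 + +170.587)/2 = 31.401° is on the wrong side of the globe.)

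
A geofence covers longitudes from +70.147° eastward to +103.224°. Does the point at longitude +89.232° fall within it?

Yes

Band width going east from +70.147° to +103.224°: ((103.224 − 70.147) mod 360) = 33.077°.
Offset of +89.232° east of the west edge: ((89.232 − 70.147) mod 360) = 19.085°.
19.085° ≤ 33.077° ⇒ inside.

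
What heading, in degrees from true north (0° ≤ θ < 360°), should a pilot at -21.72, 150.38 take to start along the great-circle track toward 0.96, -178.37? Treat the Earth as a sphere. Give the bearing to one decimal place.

Δλ = -178.37 − 150.38 = -328.75°; wrapped into (−180°, 180°]: 31.25°.
θ = atan2( sin Δλ · cos φ₂ , cos φ₁ · sin φ₂ − sin φ₁ · cos φ₂ · cos Δλ )
  = atan2(0.51870, 0.33190) = 57.386° → normalised to [0°, 360°): 57.386°.

57.4°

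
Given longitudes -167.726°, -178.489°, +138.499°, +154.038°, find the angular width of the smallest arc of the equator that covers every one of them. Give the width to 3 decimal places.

Sort the longitudes: -178.489°, -167.726°, +138.499°, +154.038°.
Eastward gaps between consecutive values (wrapping around): 10.763°, 306.225°, 15.539°, 27.473°.
Largest gap = 306.225° ⇒ minimal covering band is its complement: 360° − 306.225° = 53.775°.
Band runs from +138.499° eastward to -167.726°, crossing the antimeridian.

53.775°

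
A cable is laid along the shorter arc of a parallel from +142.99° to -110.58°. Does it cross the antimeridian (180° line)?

Yes

Naïve |-110.58 − 142.99| = 253.57° > 180°, so the shorter arc goes the other way round — across 180°.
Signed shortest Δλ = ((-110.58 − 142.99 + 180) mod 360) − 180 = 106.43°.
Going east by 106.43° from +142.99° passes through 180° before reaching -110.58°.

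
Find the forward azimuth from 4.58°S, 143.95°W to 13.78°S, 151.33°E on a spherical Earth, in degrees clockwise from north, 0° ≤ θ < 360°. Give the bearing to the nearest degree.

Δλ = 151.33 − -143.95 = 295.28°; wrapped into (−180°, 180°]: -64.72°.
θ = atan2( sin Δλ · cos φ₂ , cos φ₁ · sin φ₂ − sin φ₁ · cos φ₂ · cos Δλ )
  = atan2(-0.87821, -0.20432) = -103.097° → normalised to [0°, 360°): 256.903°.

257°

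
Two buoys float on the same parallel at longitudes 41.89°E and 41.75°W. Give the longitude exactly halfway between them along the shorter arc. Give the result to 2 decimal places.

Signed shortest Δλ from +41.89° to -41.75° is -83.64°.
Midpoint longitude = +41.89° + (-83.64°)/2 = +41.89° − 41.82° = +0.07°.

0.07°E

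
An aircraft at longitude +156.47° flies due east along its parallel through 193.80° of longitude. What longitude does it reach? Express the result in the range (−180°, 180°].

Start at +156.47°; shift +193.80° → +350.27°.
+350.27° lies outside (−180°, 180°]; subtract 360° → -9.73°.

-9.73°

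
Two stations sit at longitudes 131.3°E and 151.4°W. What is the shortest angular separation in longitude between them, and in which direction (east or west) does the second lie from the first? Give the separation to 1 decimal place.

Raw difference: -151.4 − 131.3 = -282.7°.
Normalise into (−180°, 180°]: -282.7° + 360° = 77.3°.
Positive ⇒ the second point lies to the east; separation 77.3°.

77.3° east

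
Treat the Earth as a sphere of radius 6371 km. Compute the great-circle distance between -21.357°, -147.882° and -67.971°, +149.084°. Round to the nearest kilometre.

Δλ = 149.084 − -147.882 = 296.966°; wrapped into (−180°, 180°]: -63.034°.
Δφ = -67.971 − -21.357 = -46.614°.
a = sin²(Δφ/2) + cos φ₁ · cos φ₂ · sin²(Δλ/2) = 0.252003.
c = 2·atan2(√a, √(1−a)) = 1.05182 rad → d = 6371·c ≈ 6701.13 km.

6701 km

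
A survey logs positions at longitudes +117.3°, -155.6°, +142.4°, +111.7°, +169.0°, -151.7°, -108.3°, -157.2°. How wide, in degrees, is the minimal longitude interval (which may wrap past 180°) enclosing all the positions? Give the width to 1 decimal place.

Sort the longitudes: -157.2°, -155.6°, -151.7°, -108.3°, +111.7°, +117.3°, +142.4°, +169.0°.
Eastward gaps between consecutive values (wrapping around): 1.6°, 3.9°, 43.4°, 220.0°, 5.6°, 25.1°, 26.6°, 33.8°.
Largest gap = 220.0° ⇒ minimal covering band is its complement: 360° − 220.0° = 140.0°.
Band runs from +111.7° eastward to -108.3°, crossing the antimeridian.

140.0°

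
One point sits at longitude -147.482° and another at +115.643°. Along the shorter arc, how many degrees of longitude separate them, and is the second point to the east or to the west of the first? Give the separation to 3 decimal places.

96.875° west

Raw difference: 115.643 − -147.482 = 263.125°.
Normalise into (−180°, 180°]: 263.125° − 360° = -96.875°.
Negative ⇒ the second point lies to the west; separation 96.875°.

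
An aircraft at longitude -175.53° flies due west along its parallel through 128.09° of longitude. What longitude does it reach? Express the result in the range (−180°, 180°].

Start at -175.53°; shift −128.09° → -303.62°.
-303.62° lies outside (−180°, 180°]; add 360° → +56.38°.

+56.38°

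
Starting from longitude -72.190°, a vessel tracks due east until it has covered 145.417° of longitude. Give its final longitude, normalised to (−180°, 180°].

+73.227°

Start at -72.190°; shift +145.417° → +73.227°.
+73.227° already lies in (−180°, 180°].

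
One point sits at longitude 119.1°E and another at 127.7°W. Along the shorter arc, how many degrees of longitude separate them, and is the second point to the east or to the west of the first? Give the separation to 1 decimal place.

113.2° east

Raw difference: -127.7 − 119.1 = -246.8°.
Normalise into (−180°, 180°]: -246.8° + 360° = 113.2°.
Positive ⇒ the second point lies to the east; separation 113.2°.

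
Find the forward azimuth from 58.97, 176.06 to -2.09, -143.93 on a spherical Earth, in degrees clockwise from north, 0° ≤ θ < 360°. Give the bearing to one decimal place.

136.4°

Δλ = -143.93 − 176.06 = -319.99°; wrapped into (−180°, 180°]: 40.01°.
θ = atan2( sin Δλ · cos φ₂ , cos φ₁ · sin φ₂ − sin φ₁ · cos φ₂ · cos Δλ )
  = atan2(0.64249, -0.67469) = 136.400° → normalised to [0°, 360°): 136.400°.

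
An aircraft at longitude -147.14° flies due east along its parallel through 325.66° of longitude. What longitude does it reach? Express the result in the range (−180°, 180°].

Start at -147.14°; shift +325.66° → +178.52°.
+178.52° already lies in (−180°, 180°].

+178.52°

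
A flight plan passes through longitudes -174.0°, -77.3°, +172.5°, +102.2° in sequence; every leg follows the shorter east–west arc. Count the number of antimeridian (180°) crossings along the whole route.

1

Leg 1: -174.0° → -77.3°, shortest Δλ = 96.7° (east) — does not cross 180°.
Leg 2: -77.3° → +172.5°, shortest Δλ = -110.2° (west) — crosses 180°.
Leg 3: +172.5° → +102.2°, shortest Δλ = -70.3° (west) — does not cross 180°.
Total crossings: 1.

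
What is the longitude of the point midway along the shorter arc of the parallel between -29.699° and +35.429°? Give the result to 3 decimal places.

+2.865°

Signed shortest Δλ from -29.699° to +35.429° is +65.128°.
Midpoint longitude = -29.699° + (+65.128°)/2 = -29.699° + 32.564° = +2.865°.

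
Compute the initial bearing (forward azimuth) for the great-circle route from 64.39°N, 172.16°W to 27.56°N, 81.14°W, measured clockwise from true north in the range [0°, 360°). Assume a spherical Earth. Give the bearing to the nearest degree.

76°

Δλ = -81.14 − -172.16 = 91.02°.
θ = atan2( sin Δλ · cos φ₂ , cos φ₁ · sin φ₂ − sin φ₁ · cos φ₂ · cos Δλ )
  = atan2(0.88639, 0.21422) = 76.413° → normalised to [0°, 360°): 76.413°.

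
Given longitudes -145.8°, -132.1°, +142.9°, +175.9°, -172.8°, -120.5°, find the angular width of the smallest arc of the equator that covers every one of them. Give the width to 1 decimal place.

96.6°

Sort the longitudes: -172.8°, -145.8°, -132.1°, -120.5°, +142.9°, +175.9°.
Eastward gaps between consecutive values (wrapping around): 27.0°, 13.7°, 11.6°, 263.4°, 33.0°, 11.3°.
Largest gap = 263.4° ⇒ minimal covering band is its complement: 360° − 263.4° = 96.6°.
Band runs from +142.9° eastward to -120.5°, crossing the antimeridian.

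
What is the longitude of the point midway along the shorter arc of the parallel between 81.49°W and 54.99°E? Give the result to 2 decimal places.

Signed shortest Δλ from -81.49° to +54.99° is +136.48°.
Midpoint longitude = -81.49° + (+136.48°)/2 = -81.49° + 68.24° = -13.25°.

13.25°W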